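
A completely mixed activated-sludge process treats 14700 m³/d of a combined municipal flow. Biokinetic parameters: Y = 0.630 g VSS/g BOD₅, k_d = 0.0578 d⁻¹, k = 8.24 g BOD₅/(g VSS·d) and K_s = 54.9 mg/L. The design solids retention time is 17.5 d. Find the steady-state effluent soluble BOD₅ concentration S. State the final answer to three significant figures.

S ≈ 1.24 mg/L

From the Monod/SRT balance for a CMAS, S = K_s·(1+k_d θ_c)/[θ_c·(Y k − k_d) − 1] = 54.9 × (1 + 0.0578 × 17.5) / [17.5 × (0.630 × 8.24 − 0.0578) − 1] = 110.4 / 88.83 = 1.243 mg/L.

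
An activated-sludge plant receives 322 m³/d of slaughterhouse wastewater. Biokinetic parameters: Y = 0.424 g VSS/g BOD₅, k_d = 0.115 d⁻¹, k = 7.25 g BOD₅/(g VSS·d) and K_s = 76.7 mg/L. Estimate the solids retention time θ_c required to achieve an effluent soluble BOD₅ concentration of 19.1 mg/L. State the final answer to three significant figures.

At the target effluent, Y k S/(K_s+S) = 0.424×7.25×19.1/95.80 = 0.6129 d⁻¹.
1/θ_c = 0.6129 − 0.115 = 0.4979 d⁻¹, so θ_c = 2.009 d.

θ_c ≈ 2.01 d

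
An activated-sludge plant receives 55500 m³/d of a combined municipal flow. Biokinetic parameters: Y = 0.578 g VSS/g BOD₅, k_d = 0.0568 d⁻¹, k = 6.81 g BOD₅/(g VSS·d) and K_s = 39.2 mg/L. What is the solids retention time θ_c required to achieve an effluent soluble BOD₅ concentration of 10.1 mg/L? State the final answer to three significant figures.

Specific growth rate at S = 10.1 mg/L: μ = YkS/(K_s+S) = 0.578·6.81·10.1/(39.2+10.1) = 0.8064 d⁻¹.
θ_c = 1/(μ − k_d) = 1/(0.8064 − 0.0568) = 1/0.7496 = 1.334 d.

θ_c ≈ 1.33 d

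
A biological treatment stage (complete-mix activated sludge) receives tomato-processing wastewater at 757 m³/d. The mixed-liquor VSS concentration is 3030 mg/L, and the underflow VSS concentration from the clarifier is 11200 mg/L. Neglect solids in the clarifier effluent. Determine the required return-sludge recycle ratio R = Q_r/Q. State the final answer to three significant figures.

Solids balance on the clarifier gives (1+R)X = R·X_r, so R = X/(X_r − X) = 3030 / (11200 − 3030) = 0.3709.

R ≈ 0.371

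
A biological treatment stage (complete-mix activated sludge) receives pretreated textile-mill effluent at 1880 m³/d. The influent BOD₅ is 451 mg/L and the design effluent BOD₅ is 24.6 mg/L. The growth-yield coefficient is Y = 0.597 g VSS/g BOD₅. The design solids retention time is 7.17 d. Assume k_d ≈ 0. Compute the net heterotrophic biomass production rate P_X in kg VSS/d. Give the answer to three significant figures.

With endogenous decay neglected, the observed yield equals the true yield: Y_obs = Y = 0.597 g VSS/g BOD₅.
Q·(S₀ − S) = 1880 × (451 − 24.6) × 10⁻³ = 801.6 kg/d removed.
P_X = Y_obs · Q(S₀ − S) = 0.5970 × 801.6 = 478.6 kg VSS/d.

P_X ≈ 479 kg VSS/d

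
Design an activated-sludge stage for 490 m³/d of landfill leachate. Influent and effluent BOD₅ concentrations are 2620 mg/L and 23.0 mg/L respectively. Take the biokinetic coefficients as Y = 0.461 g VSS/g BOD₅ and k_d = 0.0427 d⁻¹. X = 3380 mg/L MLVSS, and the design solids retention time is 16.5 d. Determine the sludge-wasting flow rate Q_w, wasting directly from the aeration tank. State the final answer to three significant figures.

Q_w ≈ 102 m³/d

From the SRT design equation V = Y Q (S₀−S) θ_c / [X (1 + k_d θ_c)] = 0.461 × 490 × (2620 − 23.0) × 16.5 / [3380 × (1 + 0.0427 × 16.5)] = 9.68×10^6 / 5761 = 1680 m³.
For wasting at MLVSS concentration, Q_w = V/θ_c = 1680/16.5 = 101.8 m³/d.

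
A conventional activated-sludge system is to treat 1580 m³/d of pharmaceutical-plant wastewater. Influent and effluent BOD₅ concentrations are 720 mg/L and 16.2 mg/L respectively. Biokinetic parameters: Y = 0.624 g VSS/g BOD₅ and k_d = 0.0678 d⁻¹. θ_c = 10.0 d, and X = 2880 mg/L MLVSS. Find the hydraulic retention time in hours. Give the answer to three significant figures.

τ ≈ 21.8 h

From the SRT design equation V = Y Q (S₀−S) θ_c / [X (1 + k_d θ_c)] = 0.624 × 1580 × (720 − 16.2) × 10.0 / [2880 × (1 + 0.0678 × 10.0)] = 6.94×10^6 / 4833 = 1436 m³.
Hydraulic retention time τ = V/Q = 1436 / 1580 = 0.9088 d = 21.81 h.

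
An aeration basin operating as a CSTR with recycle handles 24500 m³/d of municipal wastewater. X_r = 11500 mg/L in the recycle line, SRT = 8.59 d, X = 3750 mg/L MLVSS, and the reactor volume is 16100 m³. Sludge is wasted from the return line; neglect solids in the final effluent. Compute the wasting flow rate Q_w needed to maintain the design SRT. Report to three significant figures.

Q_w ≈ 611 m³/d

Wasting from the return line (neglecting effluent solids): Q_w = V·X / (θ_c·X_r) = 16100 × 3750 / (8.59 × 11500) = 611.2 m³/d.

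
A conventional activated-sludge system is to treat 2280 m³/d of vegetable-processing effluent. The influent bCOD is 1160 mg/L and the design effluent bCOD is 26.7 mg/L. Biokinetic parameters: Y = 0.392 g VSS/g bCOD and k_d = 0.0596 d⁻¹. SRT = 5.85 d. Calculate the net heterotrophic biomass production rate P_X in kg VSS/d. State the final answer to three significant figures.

Correct the yield for decay: Y_obs = Y/(1 + k_d θ_c) = 0.392 / (1 + 0.0596 × 5.85) = 0.392 / 1.349 = 0.2907.
Substrate removed = Q·(S₀ − S) = 2280 m³/d × (1160 − 26.7) g/m³ = 2.58×10^6 g/d = 2584 kg/d.
So the net sludge growth is P_X = 0.2907 × 2584 = 751.0 kg VSS/d.

P_X ≈ 751 kg VSS/d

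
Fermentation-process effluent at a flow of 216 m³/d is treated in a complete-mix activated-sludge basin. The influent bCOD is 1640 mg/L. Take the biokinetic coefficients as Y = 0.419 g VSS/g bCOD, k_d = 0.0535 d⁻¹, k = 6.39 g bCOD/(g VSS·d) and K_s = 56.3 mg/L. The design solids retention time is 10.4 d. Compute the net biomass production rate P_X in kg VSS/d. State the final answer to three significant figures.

For a completely mixed reactor with recycle the Lawrence–McCarty relation gives S = K_s·(1 + k_d·θ_c) / [θ_c·(Y·k − k_d) − 1] = 56.3 × (1 + 0.0535 × 10.4) / [10.4 × (0.419 × 6.39 − 0.0535) − 1] = 87.63 / 26.29 = 3.333 mg/L.
Correct the yield for decay: Y_obs = Y/(1 + k_d θ_c) = 0.419 / (1 + 0.0535 × 10.4) = 0.419 / 1.556 = 0.2692.
Substrate removed = Q·(S₀ − S) = 216 m³/d × (1640 − 3.33) g/m³ = 3.54×10^5 g/d = 353.5 kg/d.
Biomass produced: P_X = Y_obs·Q·ΔS = 0.2692 × 353.5 ≈ 95.17 kg VSS/d.

P_X ≈ 95.2 kg VSS/d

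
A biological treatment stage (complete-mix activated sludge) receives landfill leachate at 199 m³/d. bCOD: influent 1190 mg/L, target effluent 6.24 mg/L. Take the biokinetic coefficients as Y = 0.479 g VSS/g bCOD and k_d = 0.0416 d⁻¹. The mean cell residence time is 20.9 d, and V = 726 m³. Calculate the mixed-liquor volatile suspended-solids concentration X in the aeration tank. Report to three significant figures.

X ≈ 1740 mg/L

From V·X·(1 + k_d·θ_c) = Y·Q·(S₀ − S)·θ_c: X = 0.479 × 199 × (1190 − 6.24) × 20.9 / [726 × (1 + 0.0416 × 20.9)] = 1738 mg/L.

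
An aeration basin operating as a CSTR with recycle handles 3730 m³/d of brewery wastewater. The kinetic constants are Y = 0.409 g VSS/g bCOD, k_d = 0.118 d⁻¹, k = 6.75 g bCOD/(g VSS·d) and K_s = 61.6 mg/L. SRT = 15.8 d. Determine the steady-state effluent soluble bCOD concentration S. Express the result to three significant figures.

From the Monod/SRT balance for a CMAS, S = K_s·(1+k_d θ_c)/[θ_c·(Y k − k_d) − 1] = 61.6 × (1 + 0.118 × 15.8) / [15.8 × (0.409 × 6.75 − 0.118) − 1] = 176.4 / 40.76 = 4.329 mg/L.

S ≈ 4.33 mg/L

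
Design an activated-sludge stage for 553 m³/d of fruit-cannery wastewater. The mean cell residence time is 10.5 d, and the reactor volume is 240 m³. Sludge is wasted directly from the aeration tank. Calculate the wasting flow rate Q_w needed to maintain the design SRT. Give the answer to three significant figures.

For wasting at MLVSS concentration, Q_w = V/θ_c = 240.0/10.5 = 22.86 m³/d.

Q_w ≈ 22.9 m³/d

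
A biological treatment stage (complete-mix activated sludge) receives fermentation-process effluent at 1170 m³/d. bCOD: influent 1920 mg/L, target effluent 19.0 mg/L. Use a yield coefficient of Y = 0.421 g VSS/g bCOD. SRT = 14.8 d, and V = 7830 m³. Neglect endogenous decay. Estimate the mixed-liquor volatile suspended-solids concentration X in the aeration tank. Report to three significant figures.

X = Y·Q·ΔS·θ_c / V = 0.421 × 1170 × (1920 − 19.0) × 14.8 / 7830 = 1770 mg/L.

X ≈ 1770 mg/L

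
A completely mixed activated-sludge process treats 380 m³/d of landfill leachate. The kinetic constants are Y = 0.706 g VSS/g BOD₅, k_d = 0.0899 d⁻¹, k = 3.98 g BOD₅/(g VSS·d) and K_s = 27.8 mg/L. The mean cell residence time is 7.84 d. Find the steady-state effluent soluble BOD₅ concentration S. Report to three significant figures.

S ≈ 2.33 mg/L

From the Monod/SRT balance for a CMAS, S = K_s·(1+k_d θ_c)/[θ_c·(Y k − k_d) − 1] = 27.8 × (1 + 0.0899 × 7.84) / [7.84 × (0.706 × 3.98 − 0.0899) − 1] = 47.39 / 20.32 = 2.332 mg/L.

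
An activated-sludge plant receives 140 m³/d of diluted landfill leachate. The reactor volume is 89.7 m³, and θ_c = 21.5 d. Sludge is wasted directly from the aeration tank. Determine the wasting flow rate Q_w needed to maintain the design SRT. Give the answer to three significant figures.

For wasting at MLVSS concentration, Q_w = V/θ_c = 89.70/21.5 = 4.172 m³/d.

Q_w ≈ 4.17 m³/d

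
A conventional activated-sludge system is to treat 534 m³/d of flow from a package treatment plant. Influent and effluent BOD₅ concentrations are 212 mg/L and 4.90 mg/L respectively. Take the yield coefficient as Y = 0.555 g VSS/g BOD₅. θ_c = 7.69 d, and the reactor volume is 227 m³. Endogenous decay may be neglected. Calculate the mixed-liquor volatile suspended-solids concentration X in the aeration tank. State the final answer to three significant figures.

X ≈ 2080 mg/L

X = Y·Q·ΔS·θ_c / V = 0.555 × 534 × (212 − 4.90) × 7.69 / 227 = 2079 mg/L.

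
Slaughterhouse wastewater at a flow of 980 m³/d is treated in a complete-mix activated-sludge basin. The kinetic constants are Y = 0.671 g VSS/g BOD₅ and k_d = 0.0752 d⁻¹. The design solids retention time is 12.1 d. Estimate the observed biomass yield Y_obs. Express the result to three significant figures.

The observed yield is Y_obs = Y/(1 + k_d·θ_c) = 0.671 / (1 + 0.0752 × 12.1) = 0.671 / 1.910 = 0.3513 g VSS per g BOD₅ removed.

Y_obs ≈ 0.351 g VSS/g BOD₅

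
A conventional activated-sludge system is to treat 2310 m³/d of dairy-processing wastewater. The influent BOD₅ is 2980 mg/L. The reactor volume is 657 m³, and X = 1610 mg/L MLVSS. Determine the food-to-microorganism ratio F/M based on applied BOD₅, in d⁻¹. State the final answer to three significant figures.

F/M ≈ 6.51 d⁻¹

Food-to-microorganism ratio F/M = Q S₀ / (V X) = 2310 × 2980 / (657.0 × 1610) = 6.508 d⁻¹.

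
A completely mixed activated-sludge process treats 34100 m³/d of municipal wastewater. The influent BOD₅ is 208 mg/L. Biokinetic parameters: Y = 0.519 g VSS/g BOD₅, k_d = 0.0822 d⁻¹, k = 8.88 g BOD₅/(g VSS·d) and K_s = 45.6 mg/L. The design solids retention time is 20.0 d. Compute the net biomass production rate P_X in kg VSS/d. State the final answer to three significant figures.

P_X ≈ 1380 kg VSS/d

For a completely mixed reactor with recycle the Lawrence–McCarty relation gives S = K_s·(1 + k_d·θ_c) / [θ_c·(Y·k − k_d) − 1] = 45.6 × (1 + 0.0822 × 20.0) / [20.0 × (0.519 × 8.88 − 0.0822) − 1] = 120.6 / 89.53 = 1.347 mg/L.
Y_obs = Y / (1 + k_d θ_c) = 0.519 / (1 + 0.0822 × 20.0) = 0.519 / 2.644 = 0.1963.
ΔS = 208 − 1.35 = 206.7 mg/L, so the substrate removal rate is 34100 × 206.7/1000 = 7047 kg BOD₅/d.
Biomass produced: P_X = Y_obs·Q·ΔS = 0.1963 × 7047 ≈ 1383 kg VSS/d.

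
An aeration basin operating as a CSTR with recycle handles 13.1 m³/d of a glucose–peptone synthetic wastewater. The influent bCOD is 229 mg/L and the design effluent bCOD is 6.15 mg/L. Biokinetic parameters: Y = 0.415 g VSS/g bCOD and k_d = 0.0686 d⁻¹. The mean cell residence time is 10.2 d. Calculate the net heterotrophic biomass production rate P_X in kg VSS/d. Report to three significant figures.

P_X ≈ 0.713 kg VSS/d

Correct the yield for decay: Y_obs = Y/(1 + k_d θ_c) = 0.415 / (1 + 0.0686 × 10.2) = 0.415 / 1.700 = 0.2442.
Substrate removed = Q·(S₀ − S) = 13.1 m³/d × (229 − 6.15) g/m³ = 2.92×10^3 g/d = 2.919 kg/d.
Biomass produced: P_X = Y_obs·Q·ΔS = 0.2442 × 2.919 ≈ 0.7128 kg VSS/d.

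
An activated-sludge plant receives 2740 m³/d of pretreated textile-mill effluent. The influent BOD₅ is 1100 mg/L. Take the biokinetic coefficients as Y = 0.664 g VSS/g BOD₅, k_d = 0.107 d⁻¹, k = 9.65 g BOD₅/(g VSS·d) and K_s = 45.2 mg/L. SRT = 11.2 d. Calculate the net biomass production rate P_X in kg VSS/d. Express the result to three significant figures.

For a completely mixed reactor with recycle the Lawrence–McCarty relation gives S = K_s·(1 + k_d·θ_c) / [θ_c·(Y·k − k_d) − 1] = 45.2 × (1 + 0.107 × 11.2) / [11.2 × (0.664 × 9.65 − 0.107) − 1] = 99.37 / 69.57 = 1.428 mg/L.
Correct the yield for decay: Y_obs = Y/(1 + k_d θ_c) = 0.664 / (1 + 0.107 × 11.2) = 0.664 / 2.198 = 0.3020.
Substrate removed = Q·(S₀ − S) = 2740 m³/d × (1100 − 1.43) g/m³ = 3.01×10^6 g/d = 3010 kg/d.
Net biomass production P_X = Y_obs × Q·(S₀ − S) = 0.3020 × 3010 = 909.2 kg VSS/d.

P_X ≈ 909 kg VSS/d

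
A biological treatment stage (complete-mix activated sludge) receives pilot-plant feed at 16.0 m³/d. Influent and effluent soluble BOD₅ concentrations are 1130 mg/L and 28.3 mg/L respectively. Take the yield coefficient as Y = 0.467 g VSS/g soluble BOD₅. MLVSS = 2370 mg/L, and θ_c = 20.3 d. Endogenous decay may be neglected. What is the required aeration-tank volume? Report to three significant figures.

V·X = Y·Q·ΔS·θ_c gives V = 0.467 × 16.0 × (1130 − 28.3) × 20.3 / 2370 = 70.51 m³.

V ≈ 70.5 m³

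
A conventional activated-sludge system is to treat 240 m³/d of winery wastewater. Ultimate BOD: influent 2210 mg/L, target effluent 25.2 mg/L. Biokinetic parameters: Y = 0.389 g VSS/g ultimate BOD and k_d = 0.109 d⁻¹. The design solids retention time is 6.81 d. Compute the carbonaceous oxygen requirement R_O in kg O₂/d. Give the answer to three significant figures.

Y_obs = Y / (1 + k_d θ_c) = 0.389 / (1 + 0.109 × 6.81) = 0.389 / 1.742 = 0.2233.
Q·(S₀ − S) = 240 × (2210 − 25.2) × 10⁻³ = 524.4 kg/d removed.
P_X = Y_obs·Q·(S₀ − S) = 0.2233 × 524.4 = 117.1 kg VSS/d.
Carbonaceous O₂ demand = substrate oxidised − cell-mass equivalent = 524.4 − 1.42 × 117.1 = 358.1 kg O₂/d.

R_O ≈ 358 kg O₂/d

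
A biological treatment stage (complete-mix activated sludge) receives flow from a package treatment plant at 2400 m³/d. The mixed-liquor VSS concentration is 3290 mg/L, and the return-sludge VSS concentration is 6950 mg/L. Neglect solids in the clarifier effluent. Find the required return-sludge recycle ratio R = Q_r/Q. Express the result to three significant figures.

R ≈ 0.899

Solids balance on the clarifier gives (1+R)X = R·X_r, so R = X/(X_r − X) = 3290 / (6950 − 3290) = 0.8989.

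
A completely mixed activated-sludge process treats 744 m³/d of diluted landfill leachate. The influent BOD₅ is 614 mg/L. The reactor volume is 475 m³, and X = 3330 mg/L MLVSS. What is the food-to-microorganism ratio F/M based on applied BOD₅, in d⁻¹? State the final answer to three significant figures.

F/M ≈ 0.289 d⁻¹

F/M = Q·S₀ / (V·X) = 744 × 614 / (475.0 × 3330) = 0.2888 g BOD₅·(g VSS·d)⁻¹.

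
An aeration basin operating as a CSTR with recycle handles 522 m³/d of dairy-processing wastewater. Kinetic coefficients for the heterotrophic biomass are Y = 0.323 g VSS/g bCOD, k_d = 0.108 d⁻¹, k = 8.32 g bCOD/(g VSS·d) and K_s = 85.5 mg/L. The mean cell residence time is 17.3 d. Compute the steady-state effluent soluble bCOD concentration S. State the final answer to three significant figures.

From the Monod/SRT balance for a CMAS, S = K_s·(1+k_d θ_c)/[θ_c·(Y k − k_d) − 1] = 85.5 × (1 + 0.108 × 17.3) / [17.3 × (0.323 × 8.32 − 0.108) − 1] = 245.2 / 43.62 = 5.622 mg/L.

S ≈ 5.62 mg/L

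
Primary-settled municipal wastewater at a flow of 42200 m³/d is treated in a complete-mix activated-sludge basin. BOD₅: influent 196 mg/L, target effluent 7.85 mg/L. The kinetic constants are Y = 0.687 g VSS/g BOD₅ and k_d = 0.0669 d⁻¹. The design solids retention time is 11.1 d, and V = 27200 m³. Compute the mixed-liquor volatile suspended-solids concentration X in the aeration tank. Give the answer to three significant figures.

X ≈ 1280 mg/L

X = Y·Q·ΔS·θ_c / [V·(1 + k_d θ_c)] = 0.687 × 42200 × (196 − 7.85) × 11.1 / [27200 × (1 + 0.0669 × 11.1)] = 1277 mg/L.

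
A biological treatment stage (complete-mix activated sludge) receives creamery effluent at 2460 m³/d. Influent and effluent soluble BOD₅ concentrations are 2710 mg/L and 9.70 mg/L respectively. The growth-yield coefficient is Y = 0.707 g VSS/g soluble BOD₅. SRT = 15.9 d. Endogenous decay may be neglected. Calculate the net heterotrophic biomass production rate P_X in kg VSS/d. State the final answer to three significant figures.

With endogenous decay neglected, the observed yield equals the true yield: Y_obs = Y = 0.707 g VSS/g soluble BOD₅.
Mass of soluble BOD₅ removed per day: Q(S₀ − S) = 2460 × 2700 g/m³ = 6643 kg/d.
So the net sludge growth is P_X = 0.7070 × 6643 = 4696 kg VSS/d.

P_X ≈ 4700 kg VSS/d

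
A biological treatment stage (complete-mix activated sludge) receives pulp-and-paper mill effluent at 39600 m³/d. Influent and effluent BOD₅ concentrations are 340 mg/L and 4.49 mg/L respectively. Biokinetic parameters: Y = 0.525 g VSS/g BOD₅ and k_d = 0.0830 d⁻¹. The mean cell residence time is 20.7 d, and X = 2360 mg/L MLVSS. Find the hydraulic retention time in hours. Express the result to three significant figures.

Rearranging the biomass balance for a CMAS with decay, V = Y·Q·ΔS·θ_c / [X·(1+k_d θ_c)] = 0.525 × 39600 × (340 − 4.49) × 20.7 / [2360 × (1 + 0.0830 × 20.7)] = 1.44×10^8 / 6415 = 22509 m³.
τ = V/Q = 22509/39600 = 0.5684 d, or 13.64 h.

τ ≈ 13.6 h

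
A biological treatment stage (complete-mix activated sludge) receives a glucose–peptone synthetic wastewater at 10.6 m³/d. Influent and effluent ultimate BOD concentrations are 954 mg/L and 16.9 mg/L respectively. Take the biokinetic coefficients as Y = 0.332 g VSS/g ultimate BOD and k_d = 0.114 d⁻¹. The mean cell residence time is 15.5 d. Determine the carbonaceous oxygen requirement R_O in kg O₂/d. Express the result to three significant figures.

The observed yield is Y_obs = Y/(1 + k_d·θ_c) = 0.332 / (1 + 0.114 × 15.5) = 0.332 / 2.767 = 0.1200 g VSS per g ultimate BOD removed.
ΔS = 954 − 16.9 = 937.1 mg/L, so the substrate removal rate is 10.6 × 937.1/1000 = 9.933 kg ultimate BOD/d.
P_X = Y_obs·Q·(S₀ − S) = 0.1200 × 9.933 = 1.192 kg VSS/d.
Carbonaceous O₂ demand = substrate oxidised − cell-mass equivalent = 9.933 − 1.42 × 1.192 = 8.241 kg O₂/d.

R_O ≈ 8.24 kg O₂/d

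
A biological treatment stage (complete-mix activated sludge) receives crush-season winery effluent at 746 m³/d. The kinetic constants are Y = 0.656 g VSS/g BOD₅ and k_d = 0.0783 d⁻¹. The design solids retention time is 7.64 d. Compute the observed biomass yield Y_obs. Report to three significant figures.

Correct the yield for decay: Y_obs = Y/(1 + k_d θ_c) = 0.656 / (1 + 0.0783 × 7.64) = 0.656 / 1.598 = 0.4105.

Y_obs ≈ 0.410 g VSS/g BOD₅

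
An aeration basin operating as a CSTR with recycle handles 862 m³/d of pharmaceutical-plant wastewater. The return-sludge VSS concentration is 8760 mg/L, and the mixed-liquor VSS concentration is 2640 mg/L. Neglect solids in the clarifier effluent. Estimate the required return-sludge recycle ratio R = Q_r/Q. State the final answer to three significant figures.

R = Q_r/Q = X/(X_r − X) = 2640 / (8760 − 2640) = 0.4314.

R ≈ 0.431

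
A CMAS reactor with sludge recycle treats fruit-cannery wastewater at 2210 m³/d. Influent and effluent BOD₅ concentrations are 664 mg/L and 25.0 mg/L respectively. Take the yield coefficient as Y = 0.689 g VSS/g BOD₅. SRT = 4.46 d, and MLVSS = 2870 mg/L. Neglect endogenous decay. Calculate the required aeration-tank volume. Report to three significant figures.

V·X = Y·Q·ΔS·θ_c gives V = 0.689 × 2210 × (664 − 25.0) × 4.46 / 2870 = 1512 m³.

V ≈ 1510 m³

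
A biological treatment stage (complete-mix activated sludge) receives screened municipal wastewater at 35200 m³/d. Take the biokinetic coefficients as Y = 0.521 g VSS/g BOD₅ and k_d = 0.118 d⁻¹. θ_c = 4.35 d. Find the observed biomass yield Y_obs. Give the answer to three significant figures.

Correct the yield for decay: Y_obs = Y/(1 + k_d θ_c) = 0.521 / (1 + 0.118 × 4.35) = 0.521 / 1.513 = 0.3443.

Y_obs ≈ 0.344 g VSS/g BOD₅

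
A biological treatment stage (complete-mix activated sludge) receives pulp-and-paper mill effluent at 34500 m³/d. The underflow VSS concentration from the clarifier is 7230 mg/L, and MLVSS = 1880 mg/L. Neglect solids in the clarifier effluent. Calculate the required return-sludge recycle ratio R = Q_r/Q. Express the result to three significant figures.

Mass balance around the secondary clarifier (neglecting effluent solids): R = X / (X_r − X) = 1880 / (7230 − 1880) = 0.3514.

R ≈ 0.351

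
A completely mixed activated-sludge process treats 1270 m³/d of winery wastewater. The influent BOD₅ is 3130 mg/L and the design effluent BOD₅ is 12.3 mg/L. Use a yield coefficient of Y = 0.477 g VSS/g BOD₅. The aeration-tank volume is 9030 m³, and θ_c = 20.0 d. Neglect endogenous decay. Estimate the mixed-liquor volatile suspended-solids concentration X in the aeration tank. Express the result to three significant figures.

X ≈ 4180 mg/L

Without decay, X = Y Q (S₀−S) θ_c / V = 0.477 × 1270 × (3130 − 12.3) × 20.0 / 9030 = 4183 mg/L.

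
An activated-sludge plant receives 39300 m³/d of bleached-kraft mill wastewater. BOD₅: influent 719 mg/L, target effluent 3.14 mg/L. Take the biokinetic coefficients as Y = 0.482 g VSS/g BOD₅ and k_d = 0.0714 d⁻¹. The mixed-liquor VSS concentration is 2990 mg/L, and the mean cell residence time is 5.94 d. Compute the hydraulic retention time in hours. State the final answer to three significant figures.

τ ≈ 11.6 h

Rearranging the biomass balance for a CMAS with decay, V = Y·Q·ΔS·θ_c / [X·(1+k_d θ_c)] = 0.482 × 39300 × (719 − 3.14) × 5.94 / [2990 × (1 + 0.0714 × 5.94)] = 8.05×10^7 / 4258 = 18916 m³.
Hydraulic retention time τ = V/Q = 18916 / 39300 = 0.4813 d = 11.55 h.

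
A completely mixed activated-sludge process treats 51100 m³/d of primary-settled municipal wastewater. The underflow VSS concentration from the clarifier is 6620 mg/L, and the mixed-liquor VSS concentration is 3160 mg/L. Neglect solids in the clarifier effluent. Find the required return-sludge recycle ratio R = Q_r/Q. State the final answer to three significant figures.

Solids balance on the clarifier gives (1+R)X = R·X_r, so R = X/(X_r − X) = 3160 / (6620 − 3160) = 0.9133.

R ≈ 0.913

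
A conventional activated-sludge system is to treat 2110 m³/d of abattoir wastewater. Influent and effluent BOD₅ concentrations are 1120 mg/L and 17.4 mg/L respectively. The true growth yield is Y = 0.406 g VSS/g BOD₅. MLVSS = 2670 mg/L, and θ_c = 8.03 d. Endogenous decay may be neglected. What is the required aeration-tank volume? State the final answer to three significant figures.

V ≈ 2840 m³

V·X = Y·Q·ΔS·θ_c gives V = 0.406 × 2110 × (1120 − 17.4) × 8.03 / 2670 = 2841 m³.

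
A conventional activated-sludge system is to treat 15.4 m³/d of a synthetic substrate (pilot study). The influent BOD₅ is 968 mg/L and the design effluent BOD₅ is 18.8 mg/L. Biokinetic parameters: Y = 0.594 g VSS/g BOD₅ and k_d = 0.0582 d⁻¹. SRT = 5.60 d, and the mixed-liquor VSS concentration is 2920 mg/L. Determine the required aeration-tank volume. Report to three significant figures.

V ≈ 12.6 m³

Steady-state biomass mass balance: V·X·(1 + k_d·θ_c) = Y·Q·(S₀ − S)·θ_c, so V = 0.594 × 15.4 × (968 − 18.8) × 5.60 / [2920 × (1 + 0.0582 × 5.60)] = 4.86×10^4 / 3872 = 12.56 m³.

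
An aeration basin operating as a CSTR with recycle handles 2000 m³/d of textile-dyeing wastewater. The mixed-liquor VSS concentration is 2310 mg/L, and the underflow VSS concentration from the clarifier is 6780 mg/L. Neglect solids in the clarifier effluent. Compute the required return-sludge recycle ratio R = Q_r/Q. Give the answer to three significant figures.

R ≈ 0.517

Mass balance around the secondary clarifier (neglecting effluent solids): R = X / (X_r − X) = 2310 / (6780 − 2310) = 0.5168.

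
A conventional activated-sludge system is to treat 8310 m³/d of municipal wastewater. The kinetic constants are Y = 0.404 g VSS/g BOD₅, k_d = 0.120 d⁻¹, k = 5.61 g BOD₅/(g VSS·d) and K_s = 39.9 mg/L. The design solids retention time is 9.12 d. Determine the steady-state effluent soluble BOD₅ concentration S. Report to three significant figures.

S ≈ 4.50 mg/L

Effluent substrate depends only on kinetics and SRT: S = K_s(1 + k_d θ_c) / [θ_c(Yk − k_d) − 1] = 39.9 × (1 + 0.120 × 9.12) / [9.12 × (0.404 × 5.61 − 0.120) − 1] = 83.57 / 18.58 = 4.499 mg/L.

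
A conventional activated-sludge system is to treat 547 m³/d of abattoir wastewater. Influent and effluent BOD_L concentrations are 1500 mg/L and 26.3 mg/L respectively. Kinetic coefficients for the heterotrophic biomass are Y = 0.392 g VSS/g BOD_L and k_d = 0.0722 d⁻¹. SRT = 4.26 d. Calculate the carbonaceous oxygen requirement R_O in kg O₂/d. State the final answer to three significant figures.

R_O ≈ 463 kg O₂/d

Correct the yield for decay: Y_obs = Y/(1 + k_d θ_c) = 0.392 / (1 + 0.0722 × 4.26) = 0.392 / 1.308 = 0.2998.
Substrate removed = Q·(S₀ − S) = 547 m³/d × (1500 − 26.3) g/m³ = 8.06×10^5 g/d = 806.1 kg/d.
P_X = Y_obs·Q·(S₀ − S) = 0.2998 × 806.1 = 241.7 kg VSS/d.
R_O = Q·ΔS − 1.42 P_X = 806.1 − 343.2 = 462.9 kg O₂/d.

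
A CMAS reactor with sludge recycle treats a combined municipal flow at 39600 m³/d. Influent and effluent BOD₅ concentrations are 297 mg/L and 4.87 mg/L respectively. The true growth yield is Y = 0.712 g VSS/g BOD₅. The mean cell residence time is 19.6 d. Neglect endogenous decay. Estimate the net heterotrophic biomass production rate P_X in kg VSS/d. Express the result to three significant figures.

Since k_d ≈ 0, Y_obs = Y = 0.712 g VSS/g BOD₅.
Q·(S₀ − S) = 39600 × (297 − 4.87) × 10⁻³ = 11568 kg/d removed.
So the net sludge growth is P_X = 0.7120 × 11568 = 8237 kg VSS/d.

P_X ≈ 8240 kg VSS/d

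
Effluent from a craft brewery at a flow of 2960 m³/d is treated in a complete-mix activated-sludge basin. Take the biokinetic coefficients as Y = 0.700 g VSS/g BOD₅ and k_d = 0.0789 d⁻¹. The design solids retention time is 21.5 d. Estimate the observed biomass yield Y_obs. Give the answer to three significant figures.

Y_obs = Y / (1 + k_d θ_c) = 0.700 / (1 + 0.0789 × 21.5) = 0.700 / 2.696 = 0.2596.

Y_obs ≈ 0.260 g VSS/g BOD₅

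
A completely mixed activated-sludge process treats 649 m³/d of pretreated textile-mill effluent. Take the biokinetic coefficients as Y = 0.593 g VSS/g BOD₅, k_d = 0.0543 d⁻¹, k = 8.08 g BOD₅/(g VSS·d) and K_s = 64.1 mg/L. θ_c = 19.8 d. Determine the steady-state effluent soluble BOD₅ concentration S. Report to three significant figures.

Effluent substrate depends only on kinetics and SRT: S = K_s(1 + k_d θ_c) / [θ_c(Yk − k_d) − 1] = 64.1 × (1 + 0.0543 × 19.8) / [19.8 × (0.593 × 8.08 − 0.0543) − 1] = 133.0 / 92.80 = 1.433 mg/L.

S ≈ 1.43 mg/L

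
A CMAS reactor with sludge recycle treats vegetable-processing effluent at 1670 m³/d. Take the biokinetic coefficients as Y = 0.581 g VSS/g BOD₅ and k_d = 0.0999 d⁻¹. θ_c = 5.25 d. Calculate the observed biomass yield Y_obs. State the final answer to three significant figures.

Y_obs = Y / (1 + k_d θ_c) = 0.581 / (1 + 0.0999 × 5.25) = 0.581 / 1.524 = 0.3811.

Y_obs ≈ 0.381 g VSS/g BOD₅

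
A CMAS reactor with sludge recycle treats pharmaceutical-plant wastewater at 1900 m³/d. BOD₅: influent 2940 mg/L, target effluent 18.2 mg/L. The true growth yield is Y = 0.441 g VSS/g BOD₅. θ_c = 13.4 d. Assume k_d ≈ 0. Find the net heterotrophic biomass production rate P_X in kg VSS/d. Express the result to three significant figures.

P_X ≈ 2450 kg VSS/d

Since k_d ≈ 0, Y_obs = Y = 0.441 g VSS/g BOD₅.
Substrate removed = Q·(S₀ − S) = 1900 m³/d × (2940 − 18.2) g/m³ = 5.55×10^6 g/d = 5551 kg/d.
Biomass produced: P_X = Y_obs·Q·ΔS = 0.4410 × 5551 ≈ 2448 kg VSS/d.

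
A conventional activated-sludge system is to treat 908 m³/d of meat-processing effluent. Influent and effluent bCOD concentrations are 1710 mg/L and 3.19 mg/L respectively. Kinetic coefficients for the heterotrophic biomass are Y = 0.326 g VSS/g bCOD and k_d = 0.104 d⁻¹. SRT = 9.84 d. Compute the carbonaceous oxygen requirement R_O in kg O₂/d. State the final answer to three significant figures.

Correct the yield for decay: Y_obs = Y/(1 + k_d θ_c) = 0.326 / (1 + 0.104 × 9.84) = 0.326 / 2.023 = 0.1611.
Q·(S₀ − S) = 908 × (1710 − 3.19) × 10⁻³ = 1550 kg/d removed.
P_X = Y_obs·Q·(S₀ − S) = 0.1611 × 1550 = 249.7 kg VSS/d.
R_O = Q·(S₀ − S) − 1.42·P_X = 1550 − 1.42 × 249.7 = 1195 kg O₂/d.

R_O ≈ 1200 kg O₂/d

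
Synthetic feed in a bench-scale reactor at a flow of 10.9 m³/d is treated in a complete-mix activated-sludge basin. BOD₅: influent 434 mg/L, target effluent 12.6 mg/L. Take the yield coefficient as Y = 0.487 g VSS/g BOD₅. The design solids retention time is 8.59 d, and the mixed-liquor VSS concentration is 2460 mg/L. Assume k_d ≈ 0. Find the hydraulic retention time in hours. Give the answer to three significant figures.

τ ≈ 17.2 h

V·X = Y·Q·ΔS·θ_c gives V = 0.487 × 10.9 × (434 − 12.6) × 8.59 / 2460 = 7.811 m³.
Hydraulic retention time τ = V/Q = 7.811 / 10.9 = 0.7166 d = 17.20 h.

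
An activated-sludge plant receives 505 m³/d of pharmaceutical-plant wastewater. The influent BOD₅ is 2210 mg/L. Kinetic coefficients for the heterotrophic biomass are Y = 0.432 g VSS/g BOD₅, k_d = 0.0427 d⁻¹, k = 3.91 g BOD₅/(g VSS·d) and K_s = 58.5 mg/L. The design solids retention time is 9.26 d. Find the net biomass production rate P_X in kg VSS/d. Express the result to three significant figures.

From the Monod/SRT balance for a CMAS, S = K_s·(1+k_d θ_c)/[θ_c·(Y k − k_d) − 1] = 58.5 × (1 + 0.0427 × 9.26) / [9.26 × (0.432 × 3.91 − 0.0427) − 1] = 81.63 / 14.25 = 5.730 mg/L.
Observed yield with endogenous decay: Y_obs = Y / (1 + k_d·θ_c) = 0.432 / (1 + 0.0427 × 9.26) = 0.432 / 1.395 = 0.3096 g VSS/g BOD₅.
Substrate removed = Q·(S₀ − S) = 505 m³/d × (2210 − 5.73) g/m³ = 1.11×10^6 g/d = 1113 kg/d.
Net biomass production P_X = Y_obs × Q·(S₀ − S) = 0.3096 × 1113 = 344.6 kg VSS/d.

P_X ≈ 345 kg VSS/d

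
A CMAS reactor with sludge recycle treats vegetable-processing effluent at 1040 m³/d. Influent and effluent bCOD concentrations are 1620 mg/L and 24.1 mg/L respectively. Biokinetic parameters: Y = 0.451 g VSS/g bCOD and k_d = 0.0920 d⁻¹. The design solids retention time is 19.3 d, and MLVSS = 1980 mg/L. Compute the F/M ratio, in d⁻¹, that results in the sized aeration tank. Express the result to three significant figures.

F/M ≈ 0.324 d⁻¹

From the SRT design equation V = Y Q (S₀−S) θ_c / [X (1 + k_d θ_c)] = 0.451 × 1040 × (1620 − 24.1) × 19.3 / [1980 × (1 + 0.0920 × 19.3)] = 1.44×10^7 / 5496 = 2629 m³.
Food-to-microorganism ratio F/M = Q S₀ / (V X) = 1040 × 1620 / (2629 × 1980) = 0.3237 d⁻¹.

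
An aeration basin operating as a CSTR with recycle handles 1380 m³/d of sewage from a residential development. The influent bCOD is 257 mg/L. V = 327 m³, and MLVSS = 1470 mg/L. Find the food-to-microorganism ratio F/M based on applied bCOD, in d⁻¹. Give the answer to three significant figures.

F/M ≈ 0.738 d⁻¹

F/M = Q·S₀ / (V·X) = 1380 × 257 / (327.0 × 1470) = 0.7378 g bCOD·(g VSS·d)⁻¹.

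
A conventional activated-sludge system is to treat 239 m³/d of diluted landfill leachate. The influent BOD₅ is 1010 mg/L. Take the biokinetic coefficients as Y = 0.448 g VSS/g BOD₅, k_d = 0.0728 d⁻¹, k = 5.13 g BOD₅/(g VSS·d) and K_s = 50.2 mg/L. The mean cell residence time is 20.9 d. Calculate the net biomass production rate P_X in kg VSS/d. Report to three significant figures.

From the Monod/SRT balance for a CMAS, S = K_s·(1+k_d θ_c)/[θ_c·(Y k − k_d) − 1] = 50.2 × (1 + 0.0728 × 20.9) / [20.9 × (0.448 × 5.13 − 0.0728) − 1] = 126.6 / 45.51 = 2.781 mg/L.
Correct the yield for decay: Y_obs = Y/(1 + k_d θ_c) = 0.448 / (1 + 0.0728 × 20.9) = 0.448 / 2.522 = 0.1777.
Q·(S₀ − S) = 239 × (1010 − 2.78) × 10⁻³ = 240.7 kg/d removed.
P_X = Y_obs · Q(S₀ − S) = 0.1777 × 240.7 = 42.77 kg VSS/d.

P_X ≈ 42.8 kg VSS/d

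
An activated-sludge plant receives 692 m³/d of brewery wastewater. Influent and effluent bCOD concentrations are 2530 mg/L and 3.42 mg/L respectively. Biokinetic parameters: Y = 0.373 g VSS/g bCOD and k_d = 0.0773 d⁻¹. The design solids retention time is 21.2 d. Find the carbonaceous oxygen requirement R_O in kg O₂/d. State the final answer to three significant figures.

Correct the yield for decay: Y_obs = Y/(1 + k_d θ_c) = 0.373 / (1 + 0.0773 × 21.2) = 0.373 / 2.639 = 0.1414.
Mass of bCOD removed per day: Q(S₀ − S) = 692 × 2527 g/m³ = 1748 kg/d.
Net sludge production P_X = 0.1414 × 1748 = 247.1 kg VSS/d.
R_O = Q·ΔS − 1.42 P_X = 1748 − 350.9 = 1397 kg O₂/d.

R_O ≈ 1400 kg O₂/d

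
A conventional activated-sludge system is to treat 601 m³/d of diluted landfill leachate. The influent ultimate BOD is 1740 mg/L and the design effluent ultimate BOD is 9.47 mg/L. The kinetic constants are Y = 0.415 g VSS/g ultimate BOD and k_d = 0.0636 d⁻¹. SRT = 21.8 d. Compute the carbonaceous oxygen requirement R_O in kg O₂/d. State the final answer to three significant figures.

R_O ≈ 783 kg O₂/d

Observed yield with endogenous decay: Y_obs = Y / (1 + k_d·θ_c) = 0.415 / (1 + 0.0636 × 21.8) = 0.415 / 2.386 = 0.1739 g VSS/g ultimate BOD.
ΔS = 1740 − 9.47 = 1731 mg/L, so the substrate removal rate is 601 × 1731/1000 = 1040 kg ultimate BOD/d.
P_X = Y_obs·Q·(S₀ − S) = 0.1739 × 1040 = 180.9 kg VSS/d.
Carbonaceous O₂ demand = substrate oxidised − cell-mass equivalent = 1040 − 1.42 × 180.9 = 783.2 kg O₂/d.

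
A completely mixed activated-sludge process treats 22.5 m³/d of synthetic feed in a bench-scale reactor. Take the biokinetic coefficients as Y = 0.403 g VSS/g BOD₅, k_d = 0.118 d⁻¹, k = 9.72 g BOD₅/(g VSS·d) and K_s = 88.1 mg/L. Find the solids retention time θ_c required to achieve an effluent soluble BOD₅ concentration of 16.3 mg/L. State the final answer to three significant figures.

θ_c ≈ 2.03 d

From 1/θ_c = Y·k·S/(K_s + S) − k_d: Y·k·S/(K_s+S) = 0.403 × 9.72 × 16.3 / (88.1 + 16.3) = 0.6116 d⁻¹.
1/θ_c = 0.6116 − 0.118 = 0.4936 d⁻¹, so θ_c = 2.026 d.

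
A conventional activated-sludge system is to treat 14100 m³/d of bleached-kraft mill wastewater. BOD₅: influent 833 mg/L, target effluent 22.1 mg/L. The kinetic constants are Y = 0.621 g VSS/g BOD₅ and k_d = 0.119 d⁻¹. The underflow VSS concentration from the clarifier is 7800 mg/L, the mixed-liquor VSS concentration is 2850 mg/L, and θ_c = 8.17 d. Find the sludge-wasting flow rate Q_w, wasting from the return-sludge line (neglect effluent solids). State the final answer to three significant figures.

Q_w ≈ 462 m³/d

Rearranging the biomass balance for a CMAS with decay, V = Y·Q·ΔS·θ_c / [X·(1+k_d θ_c)] = 0.621 × 14100 × (833 − 22.1) × 8.17 / [2850 × (1 + 0.119 × 8.17)] = 5.8×10^7 / 5621 = 10320 m³.
Q_w = (V·X)/(θ_c X_r) = 10320 × 2850 / (8.17 × 7800) = 461.6 m³/d.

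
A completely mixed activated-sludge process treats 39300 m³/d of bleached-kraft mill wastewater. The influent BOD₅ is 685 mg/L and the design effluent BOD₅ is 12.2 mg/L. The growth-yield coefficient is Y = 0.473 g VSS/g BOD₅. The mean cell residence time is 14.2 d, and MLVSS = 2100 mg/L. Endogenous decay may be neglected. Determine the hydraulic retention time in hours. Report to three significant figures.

τ ≈ 51.6 h

Biomass mass balance (decay neglected): V·X = Y·Q·(S₀ − S)·θ_c, so V = 0.473 × 39300 × (685 − 12.2) × 14.2 / 2100 = 84569 m³.
Hydraulic retention time τ = V/Q = 84569 / 39300 = 2.152 d = 51.64 h.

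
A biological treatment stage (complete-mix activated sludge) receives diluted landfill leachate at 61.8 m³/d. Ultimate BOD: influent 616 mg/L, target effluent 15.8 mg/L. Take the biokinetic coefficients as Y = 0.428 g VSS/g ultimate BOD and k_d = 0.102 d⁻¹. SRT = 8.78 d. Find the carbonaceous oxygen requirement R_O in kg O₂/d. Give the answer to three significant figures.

R_O ≈ 25.2 kg O₂/d

Y_obs = Y / (1 + k_d θ_c) = 0.428 / (1 + 0.102 × 8.78) = 0.428 / 1.896 = 0.2258.
Mass of ultimate BOD removed per day: Q(S₀ − S) = 61.8 × 600.2 g/m³ = 37.09 kg/d.
Biomass synthesised: P_X = Y_obs × 37.09 = 8.375 kg VSS/d.
R_O = Q·(S₀ − S) − 1.42·P_X = 37.09 − 1.42 × 8.375 = 25.20 kg O₂/d.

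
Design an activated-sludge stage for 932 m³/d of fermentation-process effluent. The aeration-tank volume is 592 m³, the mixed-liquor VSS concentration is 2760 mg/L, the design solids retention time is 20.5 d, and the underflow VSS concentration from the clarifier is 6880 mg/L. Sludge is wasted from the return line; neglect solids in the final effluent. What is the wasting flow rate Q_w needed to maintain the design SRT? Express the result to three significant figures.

Wasting from the return line (neglecting effluent solids): Q_w = V·X / (θ_c·X_r) = 592.0 × 2760 / (20.5 × 6880) = 11.58 m³/d.

Q_w ≈ 11.6 m³/d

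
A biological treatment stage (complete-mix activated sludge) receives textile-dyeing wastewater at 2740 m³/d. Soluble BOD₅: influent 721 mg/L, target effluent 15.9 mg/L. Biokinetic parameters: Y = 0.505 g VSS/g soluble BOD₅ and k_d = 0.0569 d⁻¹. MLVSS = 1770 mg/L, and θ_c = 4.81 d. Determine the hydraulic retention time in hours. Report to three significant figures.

τ ≈ 18.2 h

Rearranging the biomass balance for a CMAS with decay, V = Y·Q·ΔS·θ_c / [X·(1+k_d θ_c)] = 0.505 × 2740 × (721 − 15.9) × 4.81 / [1770 × (1 + 0.0569 × 4.81)] = 4.69×10^6 / 2254 = 2082 m³.
τ = V/Q = 2082/2740 = 0.7597 d, or 18.23 h.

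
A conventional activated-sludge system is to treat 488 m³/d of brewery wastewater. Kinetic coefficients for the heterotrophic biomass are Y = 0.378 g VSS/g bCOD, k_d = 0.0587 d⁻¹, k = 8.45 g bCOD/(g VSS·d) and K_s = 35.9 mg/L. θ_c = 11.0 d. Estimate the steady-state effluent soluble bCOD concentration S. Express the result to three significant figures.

From the Monod/SRT balance for a CMAS, S = K_s·(1+k_d θ_c)/[θ_c·(Y k − k_d) − 1] = 35.9 × (1 + 0.0587 × 11.0) / [11.0 × (0.378 × 8.45 − 0.0587) − 1] = 59.08 / 33.49 = 1.764 mg/L.

S ≈ 1.76 mg/L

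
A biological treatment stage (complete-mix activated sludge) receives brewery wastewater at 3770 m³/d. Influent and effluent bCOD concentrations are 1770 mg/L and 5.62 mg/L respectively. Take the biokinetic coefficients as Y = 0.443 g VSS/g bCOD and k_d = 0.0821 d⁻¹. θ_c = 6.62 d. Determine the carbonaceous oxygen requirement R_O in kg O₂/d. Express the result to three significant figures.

Y_obs = Y / (1 + k_d θ_c) = 0.443 / (1 + 0.0821 × 6.62) = 0.443 / 1.544 = 0.2870.
Substrate removed = Q·(S₀ − S) = 3770 m³/d × (1770 − 5.62) g/m³ = 6.65×10^6 g/d = 6652 kg/d.
Biomass synthesised: P_X = Y_obs × 6652 = 1909 kg VSS/d.
R_O = Q·ΔS − 1.42 P_X = 6652 − 2711 = 3941 kg O₂/d.

R_O ≈ 3940 kg O₂/d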